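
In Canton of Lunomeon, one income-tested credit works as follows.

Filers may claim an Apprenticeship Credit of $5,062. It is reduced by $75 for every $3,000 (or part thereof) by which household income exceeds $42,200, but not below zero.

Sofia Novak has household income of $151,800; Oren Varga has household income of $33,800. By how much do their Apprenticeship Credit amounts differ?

Sofia ($151,800): Apprenticeship Credit: income exceeds $42,200 by $109,600, which is 37 full-or-partial $3,000 increments; reduction = 37 × $75 = $2,775, leaving $2,287.
Oren ($33,800): Apprenticeship Credit: $33,800 is at or below the $42,200 threshold, so the full $5,062 applies.
Difference: |$2,287 − $5,062| = $2,775.

$2,775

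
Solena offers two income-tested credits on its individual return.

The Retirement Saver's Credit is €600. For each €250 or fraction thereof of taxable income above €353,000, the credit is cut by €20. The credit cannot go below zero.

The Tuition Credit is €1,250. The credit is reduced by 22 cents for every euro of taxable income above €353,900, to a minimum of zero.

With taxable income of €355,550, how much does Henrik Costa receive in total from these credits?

€1,267

Retirement Saver's Credit: income exceeds €353,000 by €2,550, which is 11 full-or-partial €250 increments; reduction = 11 × €20 = €220, leaving €380.
Tuition Credit: 22% of the €1,650 excess over €353,900 is €363; credit = €1,250 − €363 = €887.
Total: €380 + €887 = €1,267.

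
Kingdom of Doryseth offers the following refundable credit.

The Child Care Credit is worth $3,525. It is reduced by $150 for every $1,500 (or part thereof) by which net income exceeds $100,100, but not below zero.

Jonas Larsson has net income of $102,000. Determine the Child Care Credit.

$3,225

Child Care Credit: income exceeds $100,100 by $1,900, which is 2 full-or-partial $1,500 increments; reduction = 2 × $150 = $300, leaving $3,225.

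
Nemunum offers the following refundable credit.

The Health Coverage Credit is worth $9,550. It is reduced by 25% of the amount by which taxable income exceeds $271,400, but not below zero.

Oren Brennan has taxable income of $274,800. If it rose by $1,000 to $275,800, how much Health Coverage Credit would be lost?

At $274,800 — 25% of the $3,400 excess over $271,400 is $850; credit = $9,550 − $850 = $8,700.
At $275,800 — 25% of the $4,400 excess over $271,400 is $1,100; credit = $9,550 − $1,100 = $8,450.
Lost: $8,700 − $8,450 = $250.

$250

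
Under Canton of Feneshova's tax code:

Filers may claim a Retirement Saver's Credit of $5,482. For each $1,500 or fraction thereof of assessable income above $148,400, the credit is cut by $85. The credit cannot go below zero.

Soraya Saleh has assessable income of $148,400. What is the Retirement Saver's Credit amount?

$5,482

Retirement Saver's Credit: $148,400 is at or below the $148,400 threshold, so the full $5,482 applies.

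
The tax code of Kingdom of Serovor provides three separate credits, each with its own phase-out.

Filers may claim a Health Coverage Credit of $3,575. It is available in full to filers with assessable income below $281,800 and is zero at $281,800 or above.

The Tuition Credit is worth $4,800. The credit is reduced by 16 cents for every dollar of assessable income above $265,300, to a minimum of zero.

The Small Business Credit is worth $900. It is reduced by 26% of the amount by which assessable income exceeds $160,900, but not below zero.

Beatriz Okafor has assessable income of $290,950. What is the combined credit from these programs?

$696

Health Coverage Credit: $290,950 meets or exceeds the $281,800 cutoff, so the credit is $0.
Tuition Credit: 16% of the $25,650 excess over $265,300 is $4,104; credit = $4,800 − $4,104 = $696.
Small Business Credit: 26% of the $130,050 excess over $160,900 is $33,813 ≥ base, so the credit is $0.
Total: $0 + $696 + $0 = $696.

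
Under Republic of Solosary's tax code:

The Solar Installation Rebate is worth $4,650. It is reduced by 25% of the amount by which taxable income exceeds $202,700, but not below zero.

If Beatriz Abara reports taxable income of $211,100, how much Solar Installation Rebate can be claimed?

Solar Installation Rebate: 25% of the $8,400 excess over $202,700 is $2,100; credit = $4,650 − $2,100 = $2,550.

$2,550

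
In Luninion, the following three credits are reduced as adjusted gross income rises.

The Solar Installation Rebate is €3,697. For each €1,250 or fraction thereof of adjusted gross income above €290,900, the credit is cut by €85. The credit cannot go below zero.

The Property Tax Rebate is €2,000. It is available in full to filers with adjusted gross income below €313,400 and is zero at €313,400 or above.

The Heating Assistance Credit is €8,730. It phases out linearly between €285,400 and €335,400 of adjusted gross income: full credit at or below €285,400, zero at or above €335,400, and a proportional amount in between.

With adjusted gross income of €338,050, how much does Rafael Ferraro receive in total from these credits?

Solar Installation Rebate: income exceeds €290,900 by €47,150, which is 38 full-or-partial €1,250 increments; reduction = 38 × €85 = €3,230, leaving €467.
Property Tax Rebate: €338,050 meets or exceeds the €313,400 cutoff, so the credit is €0.
Heating Assistance Credit: €338,050 is at or above €335,400, so the credit is €0.
Total: €467 + €0 + €0 = €467.

€467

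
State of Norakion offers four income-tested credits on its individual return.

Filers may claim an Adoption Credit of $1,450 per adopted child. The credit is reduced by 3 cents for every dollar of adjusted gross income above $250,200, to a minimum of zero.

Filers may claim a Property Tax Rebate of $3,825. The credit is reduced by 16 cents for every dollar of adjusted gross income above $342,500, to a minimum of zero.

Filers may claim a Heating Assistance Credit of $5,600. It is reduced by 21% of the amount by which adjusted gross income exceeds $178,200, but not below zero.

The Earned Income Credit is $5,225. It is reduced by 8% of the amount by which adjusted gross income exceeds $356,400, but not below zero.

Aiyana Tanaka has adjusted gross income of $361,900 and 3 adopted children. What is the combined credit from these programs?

$6,505

Adoption Credit: base = 3 × $1,450 = $4,350. 3% of the $111,700 excess over $250,200 is $3,351; credit = $4,350 − $3,351 = $999.
Property Tax Rebate: 16% of the $19,400 excess over $342,500 is $3,104; credit = $3,825 − $3,104 = $721.
Heating Assistance Credit: 21% of the $183,700 excess over $178,200 is $38,577 ≥ base, so the credit is $0.
Earned Income Credit: 8% of the $5,500 excess over $356,400 is $440; credit = $5,225 − $440 = $4,785.
Total: $999 + $721 + $0 + $4,785 = $6,505.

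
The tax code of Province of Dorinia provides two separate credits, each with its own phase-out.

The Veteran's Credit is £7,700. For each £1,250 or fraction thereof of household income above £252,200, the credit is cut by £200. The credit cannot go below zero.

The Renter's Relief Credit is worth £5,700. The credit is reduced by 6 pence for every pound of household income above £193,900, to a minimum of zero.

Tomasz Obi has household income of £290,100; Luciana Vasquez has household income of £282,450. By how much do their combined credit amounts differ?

Tomasz (£290,100): Veteran's Credit: income exceeds £252,200 by £37,900, which is 31 full-or-partial £1,250 increments; reduction = 31 × £200 = £6,200, leaving £1,500. Renter's Relief Credit: 6% of the £96,200 excess over £193,900 is £5,772 ≥ base, so the credit is £0. total £1,500 + £0 = £1,500
Luciana (£282,450): Veteran's Credit: income exceeds £252,200 by £30,250, which is 25 full-or-partial £1,250 increments; reduction = 25 × £200 = £5,000, leaving £2,700. Renter's Relief Credit: 6% of the £88,550 excess over £193,900 is £5,313; credit = £5,700 − £5,313 = £387. total £2,700 + £387 = £3,087
Difference: |£1,500 − £3,087| = £1,587.

£1,587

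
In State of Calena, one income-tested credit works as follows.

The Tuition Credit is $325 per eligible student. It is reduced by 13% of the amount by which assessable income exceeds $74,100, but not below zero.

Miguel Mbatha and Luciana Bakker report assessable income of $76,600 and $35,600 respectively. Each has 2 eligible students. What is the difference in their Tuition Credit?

Miguel ($76,600): Tuition Credit: base = 2 × $325 = $650. 13% of the $2,500 excess over $74,100 is $325; credit = $650 − $325 = $325.
Luciana ($35,600): Tuition Credit: base = 2 × $325 = $650. $35,600 is at or below the $74,100 threshold, so the full $650 applies.
Difference: |$325 − $650| = $325.

$325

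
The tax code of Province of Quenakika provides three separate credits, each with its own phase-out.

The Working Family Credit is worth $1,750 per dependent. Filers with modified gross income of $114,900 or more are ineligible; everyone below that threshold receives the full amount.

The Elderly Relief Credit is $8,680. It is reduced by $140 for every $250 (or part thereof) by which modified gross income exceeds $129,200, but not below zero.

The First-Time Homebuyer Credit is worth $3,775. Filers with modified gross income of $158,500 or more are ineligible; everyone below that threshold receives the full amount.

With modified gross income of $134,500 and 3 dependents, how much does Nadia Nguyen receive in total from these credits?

Working Family Credit: base = 3 × $1,750 = $5,250. $134,500 meets or exceeds the $114,900 cutoff, so the credit is $0.
Elderly Relief Credit: income exceeds $129,200 by $5,300, which is 22 full-or-partial $250 increments; reduction = 22 × $140 = $3,080, leaving $5,600.
First-Time Homebuyer Credit: $134,500 is below the $158,500 cutoff, so the full $3,775 applies.
Total: $0 + $5,600 + $3,775 = $9,375.

$9,375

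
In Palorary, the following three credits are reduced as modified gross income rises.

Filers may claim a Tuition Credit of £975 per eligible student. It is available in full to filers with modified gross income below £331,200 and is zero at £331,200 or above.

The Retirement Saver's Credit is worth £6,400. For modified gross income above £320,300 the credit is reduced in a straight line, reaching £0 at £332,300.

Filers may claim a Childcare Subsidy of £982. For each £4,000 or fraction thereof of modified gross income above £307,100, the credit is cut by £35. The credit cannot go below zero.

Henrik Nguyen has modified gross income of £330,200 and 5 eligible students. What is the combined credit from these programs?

£6,767

Tuition Credit: base = 5 × £975 = £4,875. £330,200 is below the £331,200 cutoff, so the full £4,875 applies.
Retirement Saver's Credit: £330,200 is £9,900 into a £12,000 phase-out range, leaving 2,100/12,000 of the credit: £6,400 × 2,100/12,000 = £1,120.
Childcare Subsidy: income exceeds £307,100 by £23,100, which is 6 full-or-partial £4,000 increments; reduction = 6 × £35 = £210, leaving £772.
Total: £4,875 + £1,120 + £772 = £6,767.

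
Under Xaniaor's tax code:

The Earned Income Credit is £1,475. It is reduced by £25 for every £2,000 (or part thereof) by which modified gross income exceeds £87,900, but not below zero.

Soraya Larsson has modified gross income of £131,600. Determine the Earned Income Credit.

Earned Income Credit: income exceeds £87,900 by £43,700, which is 22 full-or-partial £2,000 increments; reduction = 22 × £25 = £550, leaving £925.

£925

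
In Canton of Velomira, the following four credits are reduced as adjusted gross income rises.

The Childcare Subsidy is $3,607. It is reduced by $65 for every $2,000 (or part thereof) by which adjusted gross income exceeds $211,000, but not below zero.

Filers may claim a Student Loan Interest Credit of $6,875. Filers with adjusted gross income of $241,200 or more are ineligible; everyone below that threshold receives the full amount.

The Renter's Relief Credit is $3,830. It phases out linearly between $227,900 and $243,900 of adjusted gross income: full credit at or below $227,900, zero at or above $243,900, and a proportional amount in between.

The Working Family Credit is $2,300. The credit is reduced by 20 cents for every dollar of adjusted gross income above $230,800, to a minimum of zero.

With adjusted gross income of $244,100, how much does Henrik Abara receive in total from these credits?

Childcare Subsidy: income exceeds $211,000 by $33,100, which is 17 full-or-partial $2,000 increments; reduction = 17 × $65 = $1,105, leaving $2,502.
Student Loan Interest Credit: $244,100 meets or exceeds the $241,200 cutoff, so the credit is $0.
Renter's Relief Credit: $244,100 is at or above $243,900, so the credit is $0.
Working Family Credit: 20% of the $13,300 excess over $230,800 is $2,660 ≥ base, so the credit is $0.
Total: $2,502 + $0 + $0 + $0 = $2,502.

$2,502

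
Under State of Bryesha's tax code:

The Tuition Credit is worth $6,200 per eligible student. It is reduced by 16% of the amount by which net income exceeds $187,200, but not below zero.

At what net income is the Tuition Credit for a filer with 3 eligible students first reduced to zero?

Full credit = 3 × $6,200 = $18,600.
The credit falls by 16% of each dollar above $187,200, so it reaches zero when the excess is $18,600 / 16% = $116,250: income = $187,200 + $116,250 = $303,450.

$303,450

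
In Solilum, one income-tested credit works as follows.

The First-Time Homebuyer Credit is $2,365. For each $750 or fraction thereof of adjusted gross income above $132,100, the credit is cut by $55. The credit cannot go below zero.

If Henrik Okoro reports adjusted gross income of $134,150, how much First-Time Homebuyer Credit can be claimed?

First-Time Homebuyer Credit: income exceeds $132,100 by $2,050, which is 3 full-or-partial $750 increments; reduction = 3 × $55 = $165, leaving $2,200.

$2,200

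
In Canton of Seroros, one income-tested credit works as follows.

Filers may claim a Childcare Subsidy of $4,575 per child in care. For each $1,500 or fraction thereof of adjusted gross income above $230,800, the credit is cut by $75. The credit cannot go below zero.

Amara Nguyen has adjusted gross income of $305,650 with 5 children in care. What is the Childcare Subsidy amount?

Childcare Subsidy: base = 5 × $4,575 = $22,875. income exceeds $230,800 by $74,850, which is 50 full-or-partial $1,500 increments; reduction = 50 × $75 = $3,750, leaving $19,125.

$19,125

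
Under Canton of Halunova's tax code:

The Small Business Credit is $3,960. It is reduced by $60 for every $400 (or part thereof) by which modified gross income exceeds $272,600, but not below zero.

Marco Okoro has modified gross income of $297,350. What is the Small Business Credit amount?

Small Business Credit: income exceeds $272,600 by $24,750, which is 62 full-or-partial $400 increments; reduction = 62 × $60 = $3,720, leaving $240.

$240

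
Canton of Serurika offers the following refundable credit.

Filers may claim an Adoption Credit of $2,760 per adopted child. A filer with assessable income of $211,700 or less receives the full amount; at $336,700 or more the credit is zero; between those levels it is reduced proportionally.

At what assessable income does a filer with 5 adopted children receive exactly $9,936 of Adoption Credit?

$246,700

Full credit = 5 × $2,760 = $13,800.
$9,936 is 9,936/13,800 of the full $13,800, so 3,864/13,800 of the $125,000 range has been used: income = $211,700 + $125,000 × 3,864/13,800 = $246,700.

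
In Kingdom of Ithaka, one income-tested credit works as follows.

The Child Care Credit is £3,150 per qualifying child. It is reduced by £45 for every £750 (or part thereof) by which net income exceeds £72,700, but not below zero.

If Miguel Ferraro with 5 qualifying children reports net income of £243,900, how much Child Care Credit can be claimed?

£5,445

Child Care Credit: base = 5 × £3,150 = £15,750. income exceeds £72,700 by £171,200, which is 229 full-or-partial £750 increments; reduction = 229 × £45 = £10,305, leaving £5,445.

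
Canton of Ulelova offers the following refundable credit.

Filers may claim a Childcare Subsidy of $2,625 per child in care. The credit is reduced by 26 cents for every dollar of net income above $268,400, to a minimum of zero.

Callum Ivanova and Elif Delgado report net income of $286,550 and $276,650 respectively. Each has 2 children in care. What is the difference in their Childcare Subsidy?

Callum ($286,550): Childcare Subsidy: base = 2 × $2,625 = $5,250. 26% of the $18,150 excess over $268,400 is $4,719; credit = $5,250 − $4,719 = $531.
Elif ($276,650): Childcare Subsidy: base = 2 × $2,625 = $5,250. 26% of the $8,250 excess over $268,400 is $2,145; credit = $5,250 − $2,145 = $3,105.
Difference: |$531 − $3,105| = $2,574.

$2,574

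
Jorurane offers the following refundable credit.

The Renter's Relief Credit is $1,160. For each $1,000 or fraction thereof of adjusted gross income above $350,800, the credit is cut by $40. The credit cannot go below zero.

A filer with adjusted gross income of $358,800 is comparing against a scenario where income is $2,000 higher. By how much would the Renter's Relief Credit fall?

$80

At $358,800 — income exceeds $350,800 by $8,000, which is 8 full-or-partial $1,000 increments; reduction = 8 × $40 = $320, leaving $840.
At $360,800 — income exceeds $350,800 by $10,000, which is 10 full-or-partial $1,000 increments; reduction = 10 × $40 = $400, leaving $760.
Lost: $840 − $760 = $80.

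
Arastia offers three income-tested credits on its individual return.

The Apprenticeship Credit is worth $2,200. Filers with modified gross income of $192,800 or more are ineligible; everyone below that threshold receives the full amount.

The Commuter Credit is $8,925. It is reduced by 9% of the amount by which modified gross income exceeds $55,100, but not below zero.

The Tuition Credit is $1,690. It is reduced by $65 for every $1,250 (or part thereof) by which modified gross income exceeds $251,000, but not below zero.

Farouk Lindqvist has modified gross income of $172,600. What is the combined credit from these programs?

$3,890

Apprenticeship Credit: $172,600 is below the $192,800 cutoff, so the full $2,200 applies.
Commuter Credit: 9% of the $117,500 excess over $55,100 is $10,575 ≥ base, so the credit is $0.
Tuition Credit: $172,600 is at or below the $251,000 threshold, so the full $1,690 applies.
Total: $2,200 + $0 + $1,690 = $3,890.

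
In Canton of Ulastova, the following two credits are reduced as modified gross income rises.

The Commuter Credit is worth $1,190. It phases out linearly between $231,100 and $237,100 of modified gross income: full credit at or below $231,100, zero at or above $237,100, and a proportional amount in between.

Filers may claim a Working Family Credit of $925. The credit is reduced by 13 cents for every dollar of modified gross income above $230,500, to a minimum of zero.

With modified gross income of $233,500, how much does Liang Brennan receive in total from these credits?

$1,249

Commuter Credit: $233,500 is $2,400 into a $6,000 phase-out range, leaving 3,600/6,000 of the credit: $1,190 × 3,600/6,000 = $714.
Working Family Credit: 13% of the $3,000 excess over $230,500 is $390; credit = $925 − $390 = $535.
Total: $714 + $535 = $1,249.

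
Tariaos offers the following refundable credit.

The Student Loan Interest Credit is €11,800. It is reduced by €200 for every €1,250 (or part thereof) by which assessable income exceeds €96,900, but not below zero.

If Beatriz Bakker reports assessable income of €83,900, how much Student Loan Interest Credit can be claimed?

Student Loan Interest Credit: €83,900 is at or below the €96,900 threshold, so the full €11,800 applies.

€11,800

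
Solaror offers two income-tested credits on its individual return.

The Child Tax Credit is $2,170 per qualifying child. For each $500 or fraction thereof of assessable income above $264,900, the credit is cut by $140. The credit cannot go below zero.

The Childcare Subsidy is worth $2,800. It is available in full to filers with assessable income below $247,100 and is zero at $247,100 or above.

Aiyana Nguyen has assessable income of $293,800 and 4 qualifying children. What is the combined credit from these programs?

$560

Child Tax Credit: base = 4 × $2,170 = $8,680. income exceeds $264,900 by $28,900, which is 58 full-or-partial $500 increments; reduction = 58 × $140 = $8,120, leaving $560.
Childcare Subsidy: $293,800 meets or exceeds the $247,100 cutoff, so the credit is $0.
Total: $560 + $0 = $560.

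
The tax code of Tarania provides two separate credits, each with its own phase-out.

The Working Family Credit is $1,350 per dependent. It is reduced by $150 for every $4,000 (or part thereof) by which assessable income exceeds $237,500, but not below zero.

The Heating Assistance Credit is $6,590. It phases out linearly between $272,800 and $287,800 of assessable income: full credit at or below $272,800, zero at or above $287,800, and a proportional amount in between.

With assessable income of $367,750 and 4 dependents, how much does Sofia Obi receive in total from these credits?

$450

Working Family Credit: base = 4 × $1,350 = $5,400. income exceeds $237,500 by $130,250, which is 33 full-or-partial $4,000 increments; reduction = 33 × $150 = $4,950, leaving $450.
Heating Assistance Credit: $367,750 is at or above $287,800, so the credit is $0.
Total: $450 + $0 = $450.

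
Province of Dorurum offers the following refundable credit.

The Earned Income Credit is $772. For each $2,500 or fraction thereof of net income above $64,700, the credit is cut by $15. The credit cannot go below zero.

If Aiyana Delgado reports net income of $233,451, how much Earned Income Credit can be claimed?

$0

Earned Income Credit: income exceeds $64,700 by $168,751 → 68 increments × $15 = $1,020 ≥ base, so the credit is $0.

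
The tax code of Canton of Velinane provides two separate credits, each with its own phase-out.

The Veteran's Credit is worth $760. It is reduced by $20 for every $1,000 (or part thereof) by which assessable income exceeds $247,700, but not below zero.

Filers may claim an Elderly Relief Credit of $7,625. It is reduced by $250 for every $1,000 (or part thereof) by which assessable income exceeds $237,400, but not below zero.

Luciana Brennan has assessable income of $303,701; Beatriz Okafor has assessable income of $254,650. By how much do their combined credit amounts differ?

Luciana ($303,701): Veteran's Credit: income exceeds $247,700 by $56,001 → 57 increments × $20 = $1,140 ≥ base, so the credit is $0. Elderly Relief Credit: income exceeds $237,400 by $66,301 → 67 increments × $250 = $16,750 ≥ base, so the credit is $0. total $0 + $0 = $0
Beatriz ($254,650): Veteran's Credit: income exceeds $247,700 by $6,950, which is 7 full-or-partial $1,000 increments; reduction = 7 × $20 = $140, leaving $620. Elderly Relief Credit: income exceeds $237,400 by $17,250, which is 18 full-or-partial $1,000 increments; reduction = 18 × $250 = $4,500, leaving $3,125. total $620 + $3,125 = $3,745
Difference: |$0 − $3,745| = $3,745.

$3,745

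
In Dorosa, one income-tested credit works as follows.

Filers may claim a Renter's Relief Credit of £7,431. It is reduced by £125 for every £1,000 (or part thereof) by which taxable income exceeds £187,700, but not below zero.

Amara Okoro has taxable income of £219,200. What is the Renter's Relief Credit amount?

£3,431

Renter's Relief Credit: income exceeds £187,700 by £31,500, which is 32 full-or-partial £1,000 increments; reduction = 32 × £125 = £4,000, leaving £3,431.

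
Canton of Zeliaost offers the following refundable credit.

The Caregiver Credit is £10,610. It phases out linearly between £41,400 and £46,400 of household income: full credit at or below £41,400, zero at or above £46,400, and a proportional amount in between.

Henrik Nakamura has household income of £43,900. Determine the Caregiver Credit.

Caregiver Credit: £43,900 is £2,500 into a £5,000 phase-out range, leaving 2,500/5,000 of the credit: £10,610 × 2,500/5,000 = £5,305.

£5,305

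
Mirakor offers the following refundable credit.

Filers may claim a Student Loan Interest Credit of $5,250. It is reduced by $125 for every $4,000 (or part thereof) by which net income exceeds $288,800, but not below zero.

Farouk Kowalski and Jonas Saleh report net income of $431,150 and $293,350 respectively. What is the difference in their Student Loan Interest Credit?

Farouk ($431,150): Student Loan Interest Credit: income exceeds $288,800 by $142,350, which is 36 full-or-partial $4,000 increments; reduction = 36 × $125 = $4,500, leaving $750.
Jonas ($293,350): Student Loan Interest Credit: income exceeds $288,800 by $4,550, which is 2 full-or-partial $4,000 increments; reduction = 2 × $125 = $250, leaving $5,000.
Difference: |$750 − $5,000| = $4,250.

$4,250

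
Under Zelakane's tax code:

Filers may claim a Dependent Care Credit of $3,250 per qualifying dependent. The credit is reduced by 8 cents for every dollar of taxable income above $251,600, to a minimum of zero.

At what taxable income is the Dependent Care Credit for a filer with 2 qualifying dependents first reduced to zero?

Full credit = 2 × $3,250 = $6,500.
The credit falls by 8% of each dollar above $251,600, so it reaches zero when the excess is $6,500 / 8% = $81,250: income = $251,600 + $81,250 = $332,850.

$332,850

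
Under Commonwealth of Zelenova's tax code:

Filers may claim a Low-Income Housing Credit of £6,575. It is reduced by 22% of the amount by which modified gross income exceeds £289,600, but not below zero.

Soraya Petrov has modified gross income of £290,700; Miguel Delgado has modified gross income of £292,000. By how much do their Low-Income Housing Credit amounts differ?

£286

Soraya (£290,700): Low-Income Housing Credit: 22% of the £1,100 excess over £289,600 is £242; credit = £6,575 − £242 = £6,333.
Miguel (£292,000): Low-Income Housing Credit: 22% of the £2,400 excess over £289,600 is £528; credit = £6,575 − £528 = £6,047.
Difference: |£6,333 − £6,047| = £286.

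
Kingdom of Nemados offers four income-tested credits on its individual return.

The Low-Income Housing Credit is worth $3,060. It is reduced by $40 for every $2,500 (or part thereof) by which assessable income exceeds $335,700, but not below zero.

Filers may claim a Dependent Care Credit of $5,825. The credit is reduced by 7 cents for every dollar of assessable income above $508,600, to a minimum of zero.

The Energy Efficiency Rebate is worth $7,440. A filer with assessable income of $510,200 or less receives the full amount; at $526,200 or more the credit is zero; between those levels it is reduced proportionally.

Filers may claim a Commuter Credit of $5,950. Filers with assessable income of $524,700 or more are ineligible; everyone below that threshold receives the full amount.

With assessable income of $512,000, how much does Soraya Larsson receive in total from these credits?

Low-Income Housing Credit: income exceeds $335,700 by $176,300, which is 71 full-or-partial $2,500 increments; reduction = 71 × $40 = $2,840, leaving $220.
Dependent Care Credit: 7% of the $3,400 excess over $508,600 is $238; credit = $5,825 − $238 = $5,587.
Energy Efficiency Rebate: $512,000 is $1,800 into a $16,000 phase-out range, leaving 14,200/16,000 of the credit: $7,440 × 14,200/16,000 = $6,603.
Commuter Credit: $512,000 is below the $524,700 cutoff, so the full $5,950 applies.
Total: $220 + $5,587 + $6,603 + $5,950 = $18,360.

$18,360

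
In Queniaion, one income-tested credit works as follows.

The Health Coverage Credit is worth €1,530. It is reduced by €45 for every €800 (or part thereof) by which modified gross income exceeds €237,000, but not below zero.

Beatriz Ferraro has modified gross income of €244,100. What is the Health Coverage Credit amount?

Health Coverage Credit: income exceeds €237,000 by €7,100, which is 9 full-or-partial €800 increments; reduction = 9 × €45 = €405, leaving €1,125.

€1,125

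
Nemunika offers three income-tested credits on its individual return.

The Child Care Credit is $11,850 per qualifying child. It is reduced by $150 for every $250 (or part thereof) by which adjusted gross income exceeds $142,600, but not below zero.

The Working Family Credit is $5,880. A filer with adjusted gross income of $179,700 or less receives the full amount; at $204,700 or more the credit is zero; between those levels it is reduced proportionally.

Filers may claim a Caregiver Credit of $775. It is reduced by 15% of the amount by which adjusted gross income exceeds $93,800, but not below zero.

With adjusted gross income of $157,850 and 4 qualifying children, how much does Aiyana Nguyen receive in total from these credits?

$44,130

Child Care Credit: base = 4 × $11,850 = $47,400. income exceeds $142,600 by $15,250, which is 61 full-or-partial $250 increments; reduction = 61 × $150 = $9,150, leaving $38,250.
Working Family Credit: $157,850 is at or below the $179,700 threshold, so the full $5,880 applies.
Caregiver Credit: 15% of the $64,050 excess over $93,800 is $9,607.50 ≥ base, so the credit is $0.
Total: $38,250 + $5,880 + $0 = $44,130.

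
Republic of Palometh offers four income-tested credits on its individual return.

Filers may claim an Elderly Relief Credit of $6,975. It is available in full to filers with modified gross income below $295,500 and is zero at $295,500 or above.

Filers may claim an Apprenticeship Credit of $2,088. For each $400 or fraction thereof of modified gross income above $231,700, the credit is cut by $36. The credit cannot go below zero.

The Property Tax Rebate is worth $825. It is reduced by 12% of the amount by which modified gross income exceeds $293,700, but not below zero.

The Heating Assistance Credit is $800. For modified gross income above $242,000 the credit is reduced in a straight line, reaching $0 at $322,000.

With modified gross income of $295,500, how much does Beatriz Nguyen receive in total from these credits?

Elderly Relief Credit: $295,500 meets or exceeds the $295,500 cutoff, so the credit is $0.
Apprenticeship Credit: income exceeds $231,700 by $63,800 → 160 increments × $36 = $5,760 ≥ base, so the credit is $0.
Property Tax Rebate: 12% of the $1,800 excess over $293,700 is $216; credit = $825 − $216 = $609.
Heating Assistance Credit: $295,500 is $53,500 into a $80,000 phase-out range, leaving 26,500/80,000 of the credit: $800 × 26,500/80,000 = $265.
Total: $0 + $0 + $609 + $265 = $874.

$874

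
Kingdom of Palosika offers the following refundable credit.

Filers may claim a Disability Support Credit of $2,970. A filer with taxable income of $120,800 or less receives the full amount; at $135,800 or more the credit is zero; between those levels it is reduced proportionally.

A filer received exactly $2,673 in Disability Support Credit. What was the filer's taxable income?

$2,673 is 2,673/2,970 of the full $2,970, so 297/2,970 of the $15,000 range has been used: income = $120,800 + $15,000 × 297/2,970 = $122,300.

$122,300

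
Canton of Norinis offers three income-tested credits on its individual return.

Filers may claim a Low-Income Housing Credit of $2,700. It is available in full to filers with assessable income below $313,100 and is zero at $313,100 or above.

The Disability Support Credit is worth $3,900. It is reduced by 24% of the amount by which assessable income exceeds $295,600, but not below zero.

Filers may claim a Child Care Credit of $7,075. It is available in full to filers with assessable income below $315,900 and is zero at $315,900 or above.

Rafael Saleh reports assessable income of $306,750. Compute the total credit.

Low-Income Housing Credit: $306,750 is below the $313,100 cutoff, so the full $2,700 applies.
Disability Support Credit: 24% of the $11,150 excess over $295,600 is $2,676; credit = $3,900 − $2,676 = $1,224.
Child Care Credit: $306,750 is below the $315,900 cutoff, so the full $7,075 applies.
Total: $2,700 + $1,224 + $7,075 = $10,999.

$10,999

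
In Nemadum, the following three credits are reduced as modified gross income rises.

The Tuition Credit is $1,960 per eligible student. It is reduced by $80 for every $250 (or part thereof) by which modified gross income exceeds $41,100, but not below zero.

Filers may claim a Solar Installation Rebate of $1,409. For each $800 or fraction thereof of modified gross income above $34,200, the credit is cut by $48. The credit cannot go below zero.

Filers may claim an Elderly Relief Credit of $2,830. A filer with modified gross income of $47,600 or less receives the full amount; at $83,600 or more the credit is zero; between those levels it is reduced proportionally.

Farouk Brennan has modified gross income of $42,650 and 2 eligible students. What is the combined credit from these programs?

Tuition Credit: base = 2 × $1,960 = $3,920. income exceeds $41,100 by $1,550, which is 7 full-or-partial $250 increments; reduction = 7 × $80 = $560, leaving $3,360.
Solar Installation Rebate: income exceeds $34,200 by $8,450, which is 11 full-or-partial $800 increments; reduction = 11 × $48 = $528, leaving $881.
Elderly Relief Credit: $42,650 is at or below the $47,600 threshold, so the full $2,830 applies.
Total: $3,360 + $881 + $2,830 = $7,071.

$7,071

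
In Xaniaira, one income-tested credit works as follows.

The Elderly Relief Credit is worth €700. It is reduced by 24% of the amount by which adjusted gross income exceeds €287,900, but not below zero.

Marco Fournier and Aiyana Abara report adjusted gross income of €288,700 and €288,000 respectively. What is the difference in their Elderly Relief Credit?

Marco (€288,700): Elderly Relief Credit: 24% of the €800 excess over €287,900 is €192; credit = €700 − €192 = €508.
Aiyana (€288,000): Elderly Relief Credit: 24% of the €100 excess over €287,900 is €24; credit = €700 − €24 = €676.
Difference: |€508 − €676| = €168.

€168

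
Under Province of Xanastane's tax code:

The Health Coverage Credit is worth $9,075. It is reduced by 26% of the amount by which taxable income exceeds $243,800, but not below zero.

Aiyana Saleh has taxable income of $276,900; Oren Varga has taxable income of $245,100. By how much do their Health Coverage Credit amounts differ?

Aiyana ($276,900): Health Coverage Credit: 26% of the $33,100 excess over $243,800 is $8,606; credit = $9,075 − $8,606 = $469.
Oren ($245,100): Health Coverage Credit: 26% of the $1,300 excess over $243,800 is $338; credit = $9,075 − $338 = $8,737.
Difference: |$469 − $8,737| = $8,268.

$8,268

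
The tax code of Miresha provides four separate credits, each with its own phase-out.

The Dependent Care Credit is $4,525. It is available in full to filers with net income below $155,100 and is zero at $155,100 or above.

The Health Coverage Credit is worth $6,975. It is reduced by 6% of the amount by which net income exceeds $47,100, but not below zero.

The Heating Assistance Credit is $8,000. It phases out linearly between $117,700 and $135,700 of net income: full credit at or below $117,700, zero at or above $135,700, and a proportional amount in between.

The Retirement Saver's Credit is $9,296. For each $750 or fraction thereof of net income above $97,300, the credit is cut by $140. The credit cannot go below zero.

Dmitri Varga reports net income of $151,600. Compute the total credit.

$5,230

Dependent Care Credit: $151,600 is below the $155,100 cutoff, so the full $4,525 applies.
Health Coverage Credit: 6% of the $104,500 excess over $47,100 is $6,270; credit = $6,975 − $6,270 = $705.
Heating Assistance Credit: $151,600 is at or above $135,700, so the credit is $0.
Retirement Saver's Credit: income exceeds $97,300 by $54,300 → 73 increments × $140 = $10,220 ≥ base, so the credit is $0.
Total: $4,525 + $705 + $0 + $0 = $5,230.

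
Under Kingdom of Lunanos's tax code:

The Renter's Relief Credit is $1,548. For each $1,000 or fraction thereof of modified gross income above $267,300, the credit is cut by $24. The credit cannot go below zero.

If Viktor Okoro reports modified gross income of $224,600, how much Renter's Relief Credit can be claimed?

Renter's Relief Credit: $224,600 is at or below the $267,300 threshold, so the full $1,548 applies.

$1,548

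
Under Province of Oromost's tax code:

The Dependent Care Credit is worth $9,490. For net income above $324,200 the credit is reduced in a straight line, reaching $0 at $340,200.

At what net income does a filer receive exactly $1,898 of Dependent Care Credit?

$1,898 is 1,898/9,490 of the full $9,490, so 7,592/9,490 of the $16,000 range has been used: income = $324,200 + $16,000 × 7,592/9,490 = $337,000.

$337,000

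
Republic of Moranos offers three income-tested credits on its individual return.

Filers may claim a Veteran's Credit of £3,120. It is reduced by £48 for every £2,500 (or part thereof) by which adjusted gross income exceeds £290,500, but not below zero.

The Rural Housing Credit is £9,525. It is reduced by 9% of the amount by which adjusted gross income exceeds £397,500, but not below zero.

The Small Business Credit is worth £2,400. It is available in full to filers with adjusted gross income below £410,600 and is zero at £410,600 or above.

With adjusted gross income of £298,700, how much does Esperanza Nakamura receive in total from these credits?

£14,853

Veteran's Credit: income exceeds £290,500 by £8,200, which is 4 full-or-partial £2,500 increments; reduction = 4 × £48 = £192, leaving £2,928.
Rural Housing Credit: £298,700 is at or below the £397,500 threshold, so the full £9,525 applies.
Small Business Credit: £298,700 is below the £410,600 cutoff, so the full £2,400 applies.
Total: £2,928 + £9,525 + £2,400 = £14,853.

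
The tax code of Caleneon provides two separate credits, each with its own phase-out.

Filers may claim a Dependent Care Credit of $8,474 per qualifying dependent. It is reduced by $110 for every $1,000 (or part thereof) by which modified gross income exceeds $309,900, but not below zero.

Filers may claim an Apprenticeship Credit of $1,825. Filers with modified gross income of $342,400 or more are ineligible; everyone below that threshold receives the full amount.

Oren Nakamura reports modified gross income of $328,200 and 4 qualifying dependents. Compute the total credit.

$33,631

Dependent Care Credit: base = 4 × $8,474 = $33,896. income exceeds $309,900 by $18,300, which is 19 full-or-partial $1,000 increments; reduction = 19 × $110 = $2,090, leaving $31,806.
Apprenticeship Credit: $328,200 is below the $342,400 cutoff, so the full $1,825 applies.
Total: $31,806 + $1,825 = $33,631.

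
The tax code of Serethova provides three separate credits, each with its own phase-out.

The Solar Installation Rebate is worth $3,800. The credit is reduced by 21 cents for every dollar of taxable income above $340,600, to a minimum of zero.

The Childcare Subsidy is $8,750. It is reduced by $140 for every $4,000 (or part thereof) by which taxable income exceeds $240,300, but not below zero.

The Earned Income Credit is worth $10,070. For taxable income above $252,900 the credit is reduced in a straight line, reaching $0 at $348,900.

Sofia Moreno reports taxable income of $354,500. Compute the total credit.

$5,571

Solar Installation Rebate: 21% of the $13,900 excess over $340,600 is $2,919; credit = $3,800 − $2,919 = $881.
Childcare Subsidy: income exceeds $240,300 by $114,200, which is 29 full-or-partial $4,000 increments; reduction = 29 × $140 = $4,060, leaving $4,690.
Earned Income Credit: $354,500 is at or above $348,900, so the credit is $0.
Total: $881 + $4,690 + $0 = $5,571.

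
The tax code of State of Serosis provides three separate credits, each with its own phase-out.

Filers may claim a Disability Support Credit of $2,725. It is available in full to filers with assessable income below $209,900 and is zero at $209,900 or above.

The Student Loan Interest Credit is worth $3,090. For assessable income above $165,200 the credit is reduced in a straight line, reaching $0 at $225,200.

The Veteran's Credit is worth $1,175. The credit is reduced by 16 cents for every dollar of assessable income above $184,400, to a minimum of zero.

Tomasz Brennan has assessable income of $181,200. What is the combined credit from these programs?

$6,166

Disability Support Credit: $181,200 is below the $209,900 cutoff, so the full $2,725 applies.
Student Loan Interest Credit: $181,200 is $16,000 into a $60,000 phase-out range, leaving 44,000/60,000 of the credit: $3,090 × 44,000/60,000 = $2,266.
Veteran's Credit: $181,200 is at or below the $184,400 threshold, so the full $1,175 applies.
Total: $2,725 + $2,266 + $1,175 = $6,166.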